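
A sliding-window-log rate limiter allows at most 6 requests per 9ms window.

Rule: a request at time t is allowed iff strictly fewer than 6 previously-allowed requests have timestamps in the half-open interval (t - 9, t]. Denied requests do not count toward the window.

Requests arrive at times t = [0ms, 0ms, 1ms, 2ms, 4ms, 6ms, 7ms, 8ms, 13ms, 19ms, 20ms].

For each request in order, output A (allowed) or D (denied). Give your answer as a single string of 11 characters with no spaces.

Tracking allowed requests in the window:
  req#1 t=0ms: ALLOW
  req#2 t=0ms: ALLOW
  req#3 t=1ms: ALLOW
  req#4 t=2ms: ALLOW
  req#5 t=4ms: ALLOW
  req#6 t=6ms: ALLOW
  req#7 t=7ms: DENY
  req#8 t=8ms: DENY
  req#9 t=13ms: ALLOW
  req#10 t=19ms: ALLOW
  req#11 t=20ms: ALLOW

Answer: AAAAAADDAAA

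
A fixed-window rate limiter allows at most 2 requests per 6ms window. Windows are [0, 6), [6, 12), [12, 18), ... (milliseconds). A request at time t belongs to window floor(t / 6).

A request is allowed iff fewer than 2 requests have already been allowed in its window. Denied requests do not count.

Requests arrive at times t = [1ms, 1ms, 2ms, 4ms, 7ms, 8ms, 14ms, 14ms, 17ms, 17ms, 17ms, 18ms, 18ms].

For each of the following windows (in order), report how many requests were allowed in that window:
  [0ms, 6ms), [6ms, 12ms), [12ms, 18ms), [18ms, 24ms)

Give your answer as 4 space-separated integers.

Processing requests:
  req#1 t=1ms (window 0): ALLOW
  req#2 t=1ms (window 0): ALLOW
  req#3 t=2ms (window 0): DENY
  req#4 t=4ms (window 0): DENY
  req#5 t=7ms (window 1): ALLOW
  req#6 t=8ms (window 1): ALLOW
  req#7 t=14ms (window 2): ALLOW
  req#8 t=14ms (window 2): ALLOW
  req#9 t=17ms (window 2): DENY
  req#10 t=17ms (window 2): DENY
  req#11 t=17ms (window 2): DENY
  req#12 t=18ms (window 3): ALLOW
  req#13 t=18ms (window 3): ALLOW

Allowed counts by window: 2 2 2 2

Answer: 2 2 2 2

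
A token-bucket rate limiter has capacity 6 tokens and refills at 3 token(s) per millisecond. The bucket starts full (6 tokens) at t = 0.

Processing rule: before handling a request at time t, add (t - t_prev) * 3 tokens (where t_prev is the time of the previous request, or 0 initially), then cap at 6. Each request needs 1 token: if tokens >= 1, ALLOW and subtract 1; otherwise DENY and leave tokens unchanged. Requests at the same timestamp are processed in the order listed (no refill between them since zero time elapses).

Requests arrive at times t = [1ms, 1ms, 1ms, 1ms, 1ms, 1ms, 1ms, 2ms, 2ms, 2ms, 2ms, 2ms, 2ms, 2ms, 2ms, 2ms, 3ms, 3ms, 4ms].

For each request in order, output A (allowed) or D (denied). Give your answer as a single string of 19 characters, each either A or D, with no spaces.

Answer: AAAAAADAAADDDDDDAAA

Derivation:
Simulating step by step:
  req#1 t=1ms: ALLOW
  req#2 t=1ms: ALLOW
  req#3 t=1ms: ALLOW
  req#4 t=1ms: ALLOW
  req#5 t=1ms: ALLOW
  req#6 t=1ms: ALLOW
  req#7 t=1ms: DENY
  req#8 t=2ms: ALLOW
  req#9 t=2ms: ALLOW
  req#10 t=2ms: ALLOW
  req#11 t=2ms: DENY
  req#12 t=2ms: DENY
  req#13 t=2ms: DENY
  req#14 t=2ms: DENY
  req#15 t=2ms: DENY
  req#16 t=2ms: DENY
  req#17 t=3ms: ALLOW
  req#18 t=3ms: ALLOW
  req#19 t=4ms: ALLOW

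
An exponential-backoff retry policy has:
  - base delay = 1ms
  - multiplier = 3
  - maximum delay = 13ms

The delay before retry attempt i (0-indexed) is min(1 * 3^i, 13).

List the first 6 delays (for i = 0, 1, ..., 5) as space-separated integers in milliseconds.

Computing each delay:
  i=0: min(1*3^0, 13) = 1
  i=1: min(1*3^1, 13) = 3
  i=2: min(1*3^2, 13) = 9
  i=3: min(1*3^3, 13) = 13
  i=4: min(1*3^4, 13) = 13
  i=5: min(1*3^5, 13) = 13

Answer: 1 3 9 13 13 13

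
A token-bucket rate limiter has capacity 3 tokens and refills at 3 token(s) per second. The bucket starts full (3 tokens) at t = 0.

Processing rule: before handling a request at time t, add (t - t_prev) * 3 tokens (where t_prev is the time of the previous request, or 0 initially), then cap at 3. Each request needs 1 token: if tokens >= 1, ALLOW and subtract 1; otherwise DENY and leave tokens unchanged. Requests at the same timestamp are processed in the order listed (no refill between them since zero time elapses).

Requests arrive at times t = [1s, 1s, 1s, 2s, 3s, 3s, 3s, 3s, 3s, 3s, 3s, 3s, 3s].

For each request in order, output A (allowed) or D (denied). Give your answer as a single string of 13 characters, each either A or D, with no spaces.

Simulating step by step:
  req#1 t=1s: ALLOW
  req#2 t=1s: ALLOW
  req#3 t=1s: ALLOW
  req#4 t=2s: ALLOW
  req#5 t=3s: ALLOW
  req#6 t=3s: ALLOW
  req#7 t=3s: ALLOW
  req#8 t=3s: DENY
  req#9 t=3s: DENY
  req#10 t=3s: DENY
  req#11 t=3s: DENY
  req#12 t=3s: DENY
  req#13 t=3s: DENY

Answer: AAAAAAADDDDDD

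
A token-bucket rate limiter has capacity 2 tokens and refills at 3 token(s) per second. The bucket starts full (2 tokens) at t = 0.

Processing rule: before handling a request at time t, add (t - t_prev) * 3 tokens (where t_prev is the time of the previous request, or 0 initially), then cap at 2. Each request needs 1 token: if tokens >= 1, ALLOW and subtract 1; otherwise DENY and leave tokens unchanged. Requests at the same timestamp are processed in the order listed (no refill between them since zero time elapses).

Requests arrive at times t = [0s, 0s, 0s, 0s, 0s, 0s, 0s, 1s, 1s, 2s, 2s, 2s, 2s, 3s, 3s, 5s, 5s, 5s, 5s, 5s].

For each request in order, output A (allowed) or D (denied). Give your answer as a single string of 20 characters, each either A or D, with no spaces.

Answer: AADDDDDAAAADDAAAADDD

Derivation:
Simulating step by step:
  req#1 t=0s: ALLOW
  req#2 t=0s: ALLOW
  req#3 t=0s: DENY
  req#4 t=0s: DENY
  req#5 t=0s: DENY
  req#6 t=0s: DENY
  req#7 t=0s: DENY
  req#8 t=1s: ALLOW
  req#9 t=1s: ALLOW
  req#10 t=2s: ALLOW
  req#11 t=2s: ALLOW
  req#12 t=2s: DENY
  req#13 t=2s: DENY
  req#14 t=3s: ALLOW
  req#15 t=3s: ALLOW
  req#16 t=5s: ALLOW
  req#17 t=5s: ALLOW
  req#18 t=5s: DENY
  req#19 t=5s: DENY
  req#20 t=5s: DENY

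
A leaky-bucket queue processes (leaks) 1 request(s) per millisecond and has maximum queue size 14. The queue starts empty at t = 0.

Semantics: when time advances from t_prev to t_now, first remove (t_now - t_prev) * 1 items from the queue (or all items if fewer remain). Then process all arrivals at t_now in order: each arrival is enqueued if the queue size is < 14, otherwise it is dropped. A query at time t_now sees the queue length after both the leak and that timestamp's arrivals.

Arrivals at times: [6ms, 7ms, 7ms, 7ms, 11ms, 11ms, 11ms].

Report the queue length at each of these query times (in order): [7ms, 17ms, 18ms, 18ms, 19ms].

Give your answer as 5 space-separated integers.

Queue lengths at query times:
  query t=7ms: backlog = 3
  query t=17ms: backlog = 0
  query t=18ms: backlog = 0
  query t=18ms: backlog = 0
  query t=19ms: backlog = 0

Answer: 3 0 0 0 0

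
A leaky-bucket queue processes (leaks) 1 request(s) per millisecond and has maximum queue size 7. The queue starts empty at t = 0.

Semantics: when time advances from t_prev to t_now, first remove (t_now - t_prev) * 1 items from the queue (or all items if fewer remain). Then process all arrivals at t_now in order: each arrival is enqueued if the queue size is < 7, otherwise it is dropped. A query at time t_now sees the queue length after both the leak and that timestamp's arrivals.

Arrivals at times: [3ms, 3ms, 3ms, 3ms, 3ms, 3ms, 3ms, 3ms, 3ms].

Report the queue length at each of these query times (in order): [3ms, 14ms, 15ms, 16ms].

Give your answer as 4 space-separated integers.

Answer: 7 0 0 0

Derivation:
Queue lengths at query times:
  query t=3ms: backlog = 7
  query t=14ms: backlog = 0
  query t=15ms: backlog = 0
  query t=16ms: backlog = 0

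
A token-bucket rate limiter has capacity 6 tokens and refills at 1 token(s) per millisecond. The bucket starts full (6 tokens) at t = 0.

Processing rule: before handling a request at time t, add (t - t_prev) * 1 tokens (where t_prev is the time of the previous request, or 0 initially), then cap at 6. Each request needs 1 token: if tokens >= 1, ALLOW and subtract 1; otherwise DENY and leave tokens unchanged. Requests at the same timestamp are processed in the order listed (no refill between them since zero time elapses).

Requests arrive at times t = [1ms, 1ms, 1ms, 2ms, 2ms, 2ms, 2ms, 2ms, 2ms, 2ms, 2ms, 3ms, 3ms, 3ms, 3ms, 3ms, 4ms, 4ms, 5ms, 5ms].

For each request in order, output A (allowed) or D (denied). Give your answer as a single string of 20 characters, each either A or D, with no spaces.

Answer: AAAAAAADDDDADDDDADAD

Derivation:
Simulating step by step:
  req#1 t=1ms: ALLOW
  req#2 t=1ms: ALLOW
  req#3 t=1ms: ALLOW
  req#4 t=2ms: ALLOW
  req#5 t=2ms: ALLOW
  req#6 t=2ms: ALLOW
  req#7 t=2ms: ALLOW
  req#8 t=2ms: DENY
  req#9 t=2ms: DENY
  req#10 t=2ms: DENY
  req#11 t=2ms: DENY
  req#12 t=3ms: ALLOW
  req#13 t=3ms: DENY
  req#14 t=3ms: DENY
  req#15 t=3ms: DENY
  req#16 t=3ms: DENY
  req#17 t=4ms: ALLOW
  req#18 t=4ms: DENY
  req#19 t=5ms: ALLOW
  req#20 t=5ms: DENY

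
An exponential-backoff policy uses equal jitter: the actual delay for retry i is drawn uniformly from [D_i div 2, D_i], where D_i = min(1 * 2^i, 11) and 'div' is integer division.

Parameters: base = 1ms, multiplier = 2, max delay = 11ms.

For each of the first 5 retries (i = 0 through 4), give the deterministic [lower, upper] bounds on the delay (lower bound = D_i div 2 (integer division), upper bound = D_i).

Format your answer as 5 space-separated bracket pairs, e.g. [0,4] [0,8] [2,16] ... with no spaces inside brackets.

Answer: [0,1] [1,2] [2,4] [4,8] [5,11]

Derivation:
Computing bounds per retry:
  i=0: D_i=min(1*2^0,11)=1, bounds=[0,1]
  i=1: D_i=min(1*2^1,11)=2, bounds=[1,2]
  i=2: D_i=min(1*2^2,11)=4, bounds=[2,4]
  i=3: D_i=min(1*2^3,11)=8, bounds=[4,8]
  i=4: D_i=min(1*2^4,11)=11, bounds=[5,11]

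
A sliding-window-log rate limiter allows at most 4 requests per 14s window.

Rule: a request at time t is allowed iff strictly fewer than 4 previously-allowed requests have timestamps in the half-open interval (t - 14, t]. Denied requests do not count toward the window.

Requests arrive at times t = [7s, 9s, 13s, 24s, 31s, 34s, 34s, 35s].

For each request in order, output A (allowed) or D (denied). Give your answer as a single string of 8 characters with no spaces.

Tracking allowed requests in the window:
  req#1 t=7s: ALLOW
  req#2 t=9s: ALLOW
  req#3 t=13s: ALLOW
  req#4 t=24s: ALLOW
  req#5 t=31s: ALLOW
  req#6 t=34s: ALLOW
  req#7 t=34s: ALLOW
  req#8 t=35s: DENY

Answer: AAAAAAAD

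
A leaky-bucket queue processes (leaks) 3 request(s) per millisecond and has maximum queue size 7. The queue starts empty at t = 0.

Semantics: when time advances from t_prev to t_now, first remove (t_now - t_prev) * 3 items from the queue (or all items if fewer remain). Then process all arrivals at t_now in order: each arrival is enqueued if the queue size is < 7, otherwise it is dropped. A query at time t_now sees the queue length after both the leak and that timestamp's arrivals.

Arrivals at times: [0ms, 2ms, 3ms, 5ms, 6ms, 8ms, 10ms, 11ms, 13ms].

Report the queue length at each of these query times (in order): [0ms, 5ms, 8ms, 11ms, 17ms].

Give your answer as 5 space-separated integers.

Answer: 1 1 1 1 0

Derivation:
Queue lengths at query times:
  query t=0ms: backlog = 1
  query t=5ms: backlog = 1
  query t=8ms: backlog = 1
  query t=11ms: backlog = 1
  query t=17ms: backlog = 0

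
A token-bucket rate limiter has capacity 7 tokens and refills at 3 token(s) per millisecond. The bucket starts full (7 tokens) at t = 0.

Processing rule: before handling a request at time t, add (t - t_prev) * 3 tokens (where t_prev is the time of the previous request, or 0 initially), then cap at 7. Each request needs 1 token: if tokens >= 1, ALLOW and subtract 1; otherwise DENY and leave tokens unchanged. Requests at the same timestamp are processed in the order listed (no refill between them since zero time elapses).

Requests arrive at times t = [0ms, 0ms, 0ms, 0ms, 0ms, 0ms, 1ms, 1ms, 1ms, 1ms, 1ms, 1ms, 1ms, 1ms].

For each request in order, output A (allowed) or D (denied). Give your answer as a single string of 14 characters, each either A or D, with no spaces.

Simulating step by step:
  req#1 t=0ms: ALLOW
  req#2 t=0ms: ALLOW
  req#3 t=0ms: ALLOW
  req#4 t=0ms: ALLOW
  req#5 t=0ms: ALLOW
  req#6 t=0ms: ALLOW
  req#7 t=1ms: ALLOW
  req#8 t=1ms: ALLOW
  req#9 t=1ms: ALLOW
  req#10 t=1ms: ALLOW
  req#11 t=1ms: DENY
  req#12 t=1ms: DENY
  req#13 t=1ms: DENY
  req#14 t=1ms: DENY

Answer: AAAAAAAAAADDDD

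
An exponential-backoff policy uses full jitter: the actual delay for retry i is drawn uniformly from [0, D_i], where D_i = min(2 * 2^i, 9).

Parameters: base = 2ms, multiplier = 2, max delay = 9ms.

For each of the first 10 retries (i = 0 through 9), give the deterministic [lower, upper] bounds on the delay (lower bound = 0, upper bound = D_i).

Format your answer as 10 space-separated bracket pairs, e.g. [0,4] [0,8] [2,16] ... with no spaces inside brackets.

Computing bounds per retry:
  i=0: D_i=min(2*2^0,9)=2, bounds=[0,2]
  i=1: D_i=min(2*2^1,9)=4, bounds=[0,4]
  i=2: D_i=min(2*2^2,9)=8, bounds=[0,8]
  i=3: D_i=min(2*2^3,9)=9, bounds=[0,9]
  i=4: D_i=min(2*2^4,9)=9, bounds=[0,9]
  i=5: D_i=min(2*2^5,9)=9, bounds=[0,9]
  i=6: D_i=min(2*2^6,9)=9, bounds=[0,9]
  i=7: D_i=min(2*2^7,9)=9, bounds=[0,9]
  i=8: D_i=min(2*2^8,9)=9, bounds=[0,9]
  i=9: D_i=min(2*2^9,9)=9, bounds=[0,9]

Answer: [0,2] [0,4] [0,8] [0,9] [0,9] [0,9] [0,9] [0,9] [0,9] [0,9]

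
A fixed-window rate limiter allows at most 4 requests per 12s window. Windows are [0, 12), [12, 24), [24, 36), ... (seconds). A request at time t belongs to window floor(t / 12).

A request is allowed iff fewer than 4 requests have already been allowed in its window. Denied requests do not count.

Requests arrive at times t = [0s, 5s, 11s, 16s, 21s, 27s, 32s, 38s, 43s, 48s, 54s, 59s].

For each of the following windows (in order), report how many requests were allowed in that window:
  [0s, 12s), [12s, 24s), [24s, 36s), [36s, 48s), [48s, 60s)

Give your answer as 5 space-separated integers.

Processing requests:
  req#1 t=0s (window 0): ALLOW
  req#2 t=5s (window 0): ALLOW
  req#3 t=11s (window 0): ALLOW
  req#4 t=16s (window 1): ALLOW
  req#5 t=21s (window 1): ALLOW
  req#6 t=27s (window 2): ALLOW
  req#7 t=32s (window 2): ALLOW
  req#8 t=38s (window 3): ALLOW
  req#9 t=43s (window 3): ALLOW
  req#10 t=48s (window 4): ALLOW
  req#11 t=54s (window 4): ALLOW
  req#12 t=59s (window 4): ALLOW

Allowed counts by window: 3 2 2 2 3

Answer: 3 2 2 2 3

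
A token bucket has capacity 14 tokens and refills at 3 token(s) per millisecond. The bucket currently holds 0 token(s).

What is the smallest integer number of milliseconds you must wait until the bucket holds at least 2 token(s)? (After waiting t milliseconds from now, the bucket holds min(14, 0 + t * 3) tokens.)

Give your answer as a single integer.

Answer: 1

Derivation:
Need 0 + t * 3 >= 2, so t >= 2/3.
Smallest integer t = ceil(2/3) = 1.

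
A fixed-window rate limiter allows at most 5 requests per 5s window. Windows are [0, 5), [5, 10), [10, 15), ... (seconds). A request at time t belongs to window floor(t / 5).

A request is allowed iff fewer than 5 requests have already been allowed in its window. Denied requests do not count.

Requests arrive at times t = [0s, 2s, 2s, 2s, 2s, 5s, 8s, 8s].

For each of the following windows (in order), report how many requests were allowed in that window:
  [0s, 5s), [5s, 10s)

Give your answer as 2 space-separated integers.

Processing requests:
  req#1 t=0s (window 0): ALLOW
  req#2 t=2s (window 0): ALLOW
  req#3 t=2s (window 0): ALLOW
  req#4 t=2s (window 0): ALLOW
  req#5 t=2s (window 0): ALLOW
  req#6 t=5s (window 1): ALLOW
  req#7 t=8s (window 1): ALLOW
  req#8 t=8s (window 1): ALLOW

Allowed counts by window: 5 3

Answer: 5 3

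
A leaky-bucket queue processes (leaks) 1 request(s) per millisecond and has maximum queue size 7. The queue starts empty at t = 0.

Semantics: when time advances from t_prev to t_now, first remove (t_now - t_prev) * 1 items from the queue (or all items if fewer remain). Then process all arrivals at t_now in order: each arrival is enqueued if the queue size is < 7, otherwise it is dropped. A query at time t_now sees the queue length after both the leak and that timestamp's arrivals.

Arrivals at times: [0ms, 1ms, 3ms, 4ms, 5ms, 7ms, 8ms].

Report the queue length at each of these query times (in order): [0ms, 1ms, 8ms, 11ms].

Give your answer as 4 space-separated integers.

Queue lengths at query times:
  query t=0ms: backlog = 1
  query t=1ms: backlog = 1
  query t=8ms: backlog = 1
  query t=11ms: backlog = 0

Answer: 1 1 1 0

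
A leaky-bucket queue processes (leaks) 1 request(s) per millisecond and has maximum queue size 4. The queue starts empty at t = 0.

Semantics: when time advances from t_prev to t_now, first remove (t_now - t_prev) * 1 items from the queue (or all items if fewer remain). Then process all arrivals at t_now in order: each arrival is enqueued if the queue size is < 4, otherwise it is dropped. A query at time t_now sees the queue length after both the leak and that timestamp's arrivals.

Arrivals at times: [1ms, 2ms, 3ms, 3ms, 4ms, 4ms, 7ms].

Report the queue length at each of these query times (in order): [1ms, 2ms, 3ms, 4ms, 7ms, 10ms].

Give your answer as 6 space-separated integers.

Answer: 1 1 2 3 1 0

Derivation:
Queue lengths at query times:
  query t=1ms: backlog = 1
  query t=2ms: backlog = 1
  query t=3ms: backlog = 2
  query t=4ms: backlog = 3
  query t=7ms: backlog = 1
  query t=10ms: backlog = 0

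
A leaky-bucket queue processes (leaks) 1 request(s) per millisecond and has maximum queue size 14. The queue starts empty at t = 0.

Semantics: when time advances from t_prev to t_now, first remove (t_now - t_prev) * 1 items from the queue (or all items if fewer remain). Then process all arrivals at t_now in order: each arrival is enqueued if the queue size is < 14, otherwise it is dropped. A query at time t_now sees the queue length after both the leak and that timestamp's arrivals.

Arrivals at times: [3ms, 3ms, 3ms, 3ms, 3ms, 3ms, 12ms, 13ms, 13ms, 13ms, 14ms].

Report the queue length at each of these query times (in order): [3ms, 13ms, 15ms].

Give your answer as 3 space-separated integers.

Queue lengths at query times:
  query t=3ms: backlog = 6
  query t=13ms: backlog = 3
  query t=15ms: backlog = 2

Answer: 6 3 2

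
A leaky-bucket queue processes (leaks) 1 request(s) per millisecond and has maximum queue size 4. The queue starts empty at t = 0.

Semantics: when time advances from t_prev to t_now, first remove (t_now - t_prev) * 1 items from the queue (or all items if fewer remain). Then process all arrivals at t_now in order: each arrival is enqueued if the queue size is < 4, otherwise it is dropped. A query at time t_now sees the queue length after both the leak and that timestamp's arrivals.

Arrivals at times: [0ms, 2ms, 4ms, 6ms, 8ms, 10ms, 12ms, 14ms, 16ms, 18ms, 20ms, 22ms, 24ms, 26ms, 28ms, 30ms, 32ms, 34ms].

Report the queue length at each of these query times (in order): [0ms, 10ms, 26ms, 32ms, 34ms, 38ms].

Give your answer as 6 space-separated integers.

Answer: 1 1 1 1 1 0

Derivation:
Queue lengths at query times:
  query t=0ms: backlog = 1
  query t=10ms: backlog = 1
  query t=26ms: backlog = 1
  query t=32ms: backlog = 1
  query t=34ms: backlog = 1
  query t=38ms: backlog = 0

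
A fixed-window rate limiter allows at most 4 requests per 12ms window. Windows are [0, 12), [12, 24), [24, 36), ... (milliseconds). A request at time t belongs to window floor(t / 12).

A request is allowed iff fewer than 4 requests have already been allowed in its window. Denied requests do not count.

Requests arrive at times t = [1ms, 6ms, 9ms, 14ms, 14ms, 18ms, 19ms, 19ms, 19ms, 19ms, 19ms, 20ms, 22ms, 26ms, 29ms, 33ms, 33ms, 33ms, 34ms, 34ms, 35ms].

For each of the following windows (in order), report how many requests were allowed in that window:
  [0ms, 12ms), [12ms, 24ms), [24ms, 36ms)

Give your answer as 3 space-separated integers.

Processing requests:
  req#1 t=1ms (window 0): ALLOW
  req#2 t=6ms (window 0): ALLOW
  req#3 t=9ms (window 0): ALLOW
  req#4 t=14ms (window 1): ALLOW
  req#5 t=14ms (window 1): ALLOW
  req#6 t=18ms (window 1): ALLOW
  req#7 t=19ms (window 1): ALLOW
  req#8 t=19ms (window 1): DENY
  req#9 t=19ms (window 1): DENY
  req#10 t=19ms (window 1): DENY
  req#11 t=19ms (window 1): DENY
  req#12 t=20ms (window 1): DENY
  req#13 t=22ms (window 1): DENY
  req#14 t=26ms (window 2): ALLOW
  req#15 t=29ms (window 2): ALLOW
  req#16 t=33ms (window 2): ALLOW
  req#17 t=33ms (window 2): ALLOW
  req#18 t=33ms (window 2): DENY
  req#19 t=34ms (window 2): DENY
  req#20 t=34ms (window 2): DENY
  req#21 t=35ms (window 2): DENY

Allowed counts by window: 3 4 4

Answer: 3 4 4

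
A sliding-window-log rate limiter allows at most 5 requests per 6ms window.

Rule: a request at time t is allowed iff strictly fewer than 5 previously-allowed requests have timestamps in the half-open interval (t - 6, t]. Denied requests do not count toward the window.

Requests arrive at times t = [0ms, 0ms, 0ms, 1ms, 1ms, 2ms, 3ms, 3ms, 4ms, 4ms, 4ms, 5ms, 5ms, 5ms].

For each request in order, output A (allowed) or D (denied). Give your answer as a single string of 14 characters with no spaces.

Tracking allowed requests in the window:
  req#1 t=0ms: ALLOW
  req#2 t=0ms: ALLOW
  req#3 t=0ms: ALLOW
  req#4 t=1ms: ALLOW
  req#5 t=1ms: ALLOW
  req#6 t=2ms: DENY
  req#7 t=3ms: DENY
  req#8 t=3ms: DENY
  req#9 t=4ms: DENY
  req#10 t=4ms: DENY
  req#11 t=4ms: DENY
  req#12 t=5ms: DENY
  req#13 t=5ms: DENY
  req#14 t=5ms: DENY

Answer: AAAAADDDDDDDDD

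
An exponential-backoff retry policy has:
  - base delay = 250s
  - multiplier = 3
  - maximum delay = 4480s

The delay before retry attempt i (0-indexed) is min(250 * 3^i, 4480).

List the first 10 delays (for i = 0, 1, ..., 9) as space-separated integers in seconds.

Answer: 250 750 2250 4480 4480 4480 4480 4480 4480 4480

Derivation:
Computing each delay:
  i=0: min(250*3^0, 4480) = 250
  i=1: min(250*3^1, 4480) = 750
  i=2: min(250*3^2, 4480) = 2250
  i=3: min(250*3^3, 4480) = 4480
  i=4: min(250*3^4, 4480) = 4480
  i=5: min(250*3^5, 4480) = 4480
  i=6: min(250*3^6, 4480) = 4480
  i=7: min(250*3^7, 4480) = 4480
  i=8: min(250*3^8, 4480) = 4480
  i=9: min(250*3^9, 4480) = 4480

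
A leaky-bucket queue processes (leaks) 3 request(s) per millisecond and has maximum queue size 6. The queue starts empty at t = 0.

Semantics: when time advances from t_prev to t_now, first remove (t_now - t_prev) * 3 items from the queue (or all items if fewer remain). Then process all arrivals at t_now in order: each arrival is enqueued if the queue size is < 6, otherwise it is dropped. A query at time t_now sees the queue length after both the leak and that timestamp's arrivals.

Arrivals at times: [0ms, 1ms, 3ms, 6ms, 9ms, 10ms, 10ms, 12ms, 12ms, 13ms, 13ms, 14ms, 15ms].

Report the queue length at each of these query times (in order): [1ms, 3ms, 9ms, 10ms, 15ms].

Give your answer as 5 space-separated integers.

Queue lengths at query times:
  query t=1ms: backlog = 1
  query t=3ms: backlog = 1
  query t=9ms: backlog = 1
  query t=10ms: backlog = 2
  query t=15ms: backlog = 1

Answer: 1 1 1 2 1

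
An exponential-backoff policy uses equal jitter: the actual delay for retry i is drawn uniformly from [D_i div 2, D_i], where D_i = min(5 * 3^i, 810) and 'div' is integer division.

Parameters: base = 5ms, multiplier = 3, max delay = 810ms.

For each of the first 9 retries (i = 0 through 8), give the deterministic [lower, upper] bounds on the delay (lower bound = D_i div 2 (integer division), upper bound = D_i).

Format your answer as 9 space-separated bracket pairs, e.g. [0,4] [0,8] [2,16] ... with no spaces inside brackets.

Answer: [2,5] [7,15] [22,45] [67,135] [202,405] [405,810] [405,810] [405,810] [405,810]

Derivation:
Computing bounds per retry:
  i=0: D_i=min(5*3^0,810)=5, bounds=[2,5]
  i=1: D_i=min(5*3^1,810)=15, bounds=[7,15]
  i=2: D_i=min(5*3^2,810)=45, bounds=[22,45]
  i=3: D_i=min(5*3^3,810)=135, bounds=[67,135]
  i=4: D_i=min(5*3^4,810)=405, bounds=[202,405]
  i=5: D_i=min(5*3^5,810)=810, bounds=[405,810]
  i=6: D_i=min(5*3^6,810)=810, bounds=[405,810]
  i=7: D_i=min(5*3^7,810)=810, bounds=[405,810]
  i=8: D_i=min(5*3^8,810)=810, bounds=[405,810]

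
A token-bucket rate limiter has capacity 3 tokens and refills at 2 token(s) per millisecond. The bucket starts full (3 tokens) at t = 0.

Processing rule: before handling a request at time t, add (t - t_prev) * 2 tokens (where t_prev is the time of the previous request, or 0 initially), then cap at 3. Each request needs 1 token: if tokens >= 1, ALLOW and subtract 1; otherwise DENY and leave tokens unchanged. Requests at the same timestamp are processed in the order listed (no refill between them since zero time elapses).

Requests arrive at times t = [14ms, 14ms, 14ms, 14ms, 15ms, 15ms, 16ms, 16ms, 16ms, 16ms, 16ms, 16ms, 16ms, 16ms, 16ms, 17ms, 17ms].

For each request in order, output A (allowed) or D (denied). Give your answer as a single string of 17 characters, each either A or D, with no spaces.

Simulating step by step:
  req#1 t=14ms: ALLOW
  req#2 t=14ms: ALLOW
  req#3 t=14ms: ALLOW
  req#4 t=14ms: DENY
  req#5 t=15ms: ALLOW
  req#6 t=15ms: ALLOW
  req#7 t=16ms: ALLOW
  req#8 t=16ms: ALLOW
  req#9 t=16ms: DENY
  req#10 t=16ms: DENY
  req#11 t=16ms: DENY
  req#12 t=16ms: DENY
  req#13 t=16ms: DENY
  req#14 t=16ms: DENY
  req#15 t=16ms: DENY
  req#16 t=17ms: ALLOW
  req#17 t=17ms: ALLOW

Answer: AAADAAAADDDDDDDAA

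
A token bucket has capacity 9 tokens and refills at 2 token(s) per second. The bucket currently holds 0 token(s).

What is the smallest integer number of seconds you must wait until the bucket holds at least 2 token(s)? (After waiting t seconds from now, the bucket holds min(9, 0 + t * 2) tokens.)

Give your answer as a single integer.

Need 0 + t * 2 >= 2, so t >= 2/2.
Smallest integer t = ceil(2/2) = 1.

Answer: 1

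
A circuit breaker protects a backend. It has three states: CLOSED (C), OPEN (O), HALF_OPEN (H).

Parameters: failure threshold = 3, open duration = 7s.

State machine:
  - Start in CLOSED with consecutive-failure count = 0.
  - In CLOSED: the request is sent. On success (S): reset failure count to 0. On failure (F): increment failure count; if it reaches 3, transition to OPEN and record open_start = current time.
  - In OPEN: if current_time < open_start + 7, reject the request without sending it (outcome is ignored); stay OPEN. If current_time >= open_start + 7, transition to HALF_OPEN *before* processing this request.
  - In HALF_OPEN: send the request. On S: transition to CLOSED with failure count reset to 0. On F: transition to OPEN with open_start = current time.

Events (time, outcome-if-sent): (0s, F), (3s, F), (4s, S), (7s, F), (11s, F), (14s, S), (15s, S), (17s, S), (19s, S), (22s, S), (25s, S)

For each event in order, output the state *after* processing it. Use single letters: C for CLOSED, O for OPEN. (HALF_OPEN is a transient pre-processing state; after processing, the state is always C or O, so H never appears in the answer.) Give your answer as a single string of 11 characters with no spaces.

State after each event:
  event#1 t=0s outcome=F: state=CLOSED
  event#2 t=3s outcome=F: state=CLOSED
  event#3 t=4s outcome=S: state=CLOSED
  event#4 t=7s outcome=F: state=CLOSED
  event#5 t=11s outcome=F: state=CLOSED
  event#6 t=14s outcome=S: state=CLOSED
  event#7 t=15s outcome=S: state=CLOSED
  event#8 t=17s outcome=S: state=CLOSED
  event#9 t=19s outcome=S: state=CLOSED
  event#10 t=22s outcome=S: state=CLOSED
  event#11 t=25s outcome=S: state=CLOSED

Answer: CCCCCCCCCCC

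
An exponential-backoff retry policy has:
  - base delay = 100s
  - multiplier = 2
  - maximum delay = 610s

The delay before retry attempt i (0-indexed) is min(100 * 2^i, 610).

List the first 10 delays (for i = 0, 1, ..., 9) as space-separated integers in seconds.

Computing each delay:
  i=0: min(100*2^0, 610) = 100
  i=1: min(100*2^1, 610) = 200
  i=2: min(100*2^2, 610) = 400
  i=3: min(100*2^3, 610) = 610
  i=4: min(100*2^4, 610) = 610
  i=5: min(100*2^5, 610) = 610
  i=6: min(100*2^6, 610) = 610
  i=7: min(100*2^7, 610) = 610
  i=8: min(100*2^8, 610) = 610
  i=9: min(100*2^9, 610) = 610

Answer: 100 200 400 610 610 610 610 610 610 610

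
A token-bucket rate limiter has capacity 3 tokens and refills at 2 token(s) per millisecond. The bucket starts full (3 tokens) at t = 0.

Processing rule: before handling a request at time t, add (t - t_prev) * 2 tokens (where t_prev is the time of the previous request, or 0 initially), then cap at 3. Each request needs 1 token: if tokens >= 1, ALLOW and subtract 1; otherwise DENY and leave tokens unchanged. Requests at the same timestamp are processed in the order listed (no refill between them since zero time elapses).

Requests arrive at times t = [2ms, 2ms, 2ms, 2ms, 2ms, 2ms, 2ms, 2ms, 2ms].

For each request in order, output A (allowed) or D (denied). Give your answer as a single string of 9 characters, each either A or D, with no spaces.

Simulating step by step:
  req#1 t=2ms: ALLOW
  req#2 t=2ms: ALLOW
  req#3 t=2ms: ALLOW
  req#4 t=2ms: DENY
  req#5 t=2ms: DENY
  req#6 t=2ms: DENY
  req#7 t=2ms: DENY
  req#8 t=2ms: DENY
  req#9 t=2ms: DENY

Answer: AAADDDDDD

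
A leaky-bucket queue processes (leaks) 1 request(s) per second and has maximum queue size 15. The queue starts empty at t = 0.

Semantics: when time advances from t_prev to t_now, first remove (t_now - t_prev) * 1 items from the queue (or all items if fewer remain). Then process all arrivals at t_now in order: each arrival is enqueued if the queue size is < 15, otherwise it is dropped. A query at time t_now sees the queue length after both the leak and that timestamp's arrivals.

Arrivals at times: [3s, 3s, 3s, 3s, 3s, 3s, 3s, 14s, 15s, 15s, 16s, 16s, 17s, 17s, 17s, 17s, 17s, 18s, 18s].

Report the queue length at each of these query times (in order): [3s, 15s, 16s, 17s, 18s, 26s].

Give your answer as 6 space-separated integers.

Queue lengths at query times:
  query t=3s: backlog = 7
  query t=15s: backlog = 2
  query t=16s: backlog = 3
  query t=17s: backlog = 7
  query t=18s: backlog = 8
  query t=26s: backlog = 0

Answer: 7 2 3 7 8 0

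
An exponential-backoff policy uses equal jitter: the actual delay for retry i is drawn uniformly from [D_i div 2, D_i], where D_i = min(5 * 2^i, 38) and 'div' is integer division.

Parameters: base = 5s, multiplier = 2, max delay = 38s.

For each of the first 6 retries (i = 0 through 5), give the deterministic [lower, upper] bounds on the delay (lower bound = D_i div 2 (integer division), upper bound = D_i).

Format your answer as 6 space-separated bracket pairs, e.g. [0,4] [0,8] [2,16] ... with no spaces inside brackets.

Answer: [2,5] [5,10] [10,20] [19,38] [19,38] [19,38]

Derivation:
Computing bounds per retry:
  i=0: D_i=min(5*2^0,38)=5, bounds=[2,5]
  i=1: D_i=min(5*2^1,38)=10, bounds=[5,10]
  i=2: D_i=min(5*2^2,38)=20, bounds=[10,20]
  i=3: D_i=min(5*2^3,38)=38, bounds=[19,38]
  i=4: D_i=min(5*2^4,38)=38, bounds=[19,38]
  i=5: D_i=min(5*2^5,38)=38, bounds=[19,38]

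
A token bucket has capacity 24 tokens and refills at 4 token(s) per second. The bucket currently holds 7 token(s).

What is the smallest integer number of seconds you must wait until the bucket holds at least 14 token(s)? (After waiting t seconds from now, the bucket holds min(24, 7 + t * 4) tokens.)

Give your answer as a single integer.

Answer: 2

Derivation:
Need 7 + t * 4 >= 14, so t >= 7/4.
Smallest integer t = ceil(7/4) = 2.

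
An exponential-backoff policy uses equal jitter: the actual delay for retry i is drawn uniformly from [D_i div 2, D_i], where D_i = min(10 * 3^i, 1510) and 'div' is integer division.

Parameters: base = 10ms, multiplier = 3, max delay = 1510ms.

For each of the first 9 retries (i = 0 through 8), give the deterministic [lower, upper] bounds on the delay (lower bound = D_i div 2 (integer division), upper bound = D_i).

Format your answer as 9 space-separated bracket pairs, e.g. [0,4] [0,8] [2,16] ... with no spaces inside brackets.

Computing bounds per retry:
  i=0: D_i=min(10*3^0,1510)=10, bounds=[5,10]
  i=1: D_i=min(10*3^1,1510)=30, bounds=[15,30]
  i=2: D_i=min(10*3^2,1510)=90, bounds=[45,90]
  i=3: D_i=min(10*3^3,1510)=270, bounds=[135,270]
  i=4: D_i=min(10*3^4,1510)=810, bounds=[405,810]
  i=5: D_i=min(10*3^5,1510)=1510, bounds=[755,1510]
  i=6: D_i=min(10*3^6,1510)=1510, bounds=[755,1510]
  i=7: D_i=min(10*3^7,1510)=1510, bounds=[755,1510]
  i=8: D_i=min(10*3^8,1510)=1510, bounds=[755,1510]

Answer: [5,10] [15,30] [45,90] [135,270] [405,810] [755,1510] [755,1510] [755,1510] [755,1510]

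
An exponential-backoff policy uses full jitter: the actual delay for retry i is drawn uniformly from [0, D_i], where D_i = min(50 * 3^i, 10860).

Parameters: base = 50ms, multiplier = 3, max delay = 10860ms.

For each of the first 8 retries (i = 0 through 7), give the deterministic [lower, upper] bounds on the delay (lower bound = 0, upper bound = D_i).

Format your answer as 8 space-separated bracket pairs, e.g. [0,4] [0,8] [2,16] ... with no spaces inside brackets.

Answer: [0,50] [0,150] [0,450] [0,1350] [0,4050] [0,10860] [0,10860] [0,10860]

Derivation:
Computing bounds per retry:
  i=0: D_i=min(50*3^0,10860)=50, bounds=[0,50]
  i=1: D_i=min(50*3^1,10860)=150, bounds=[0,150]
  i=2: D_i=min(50*3^2,10860)=450, bounds=[0,450]
  i=3: D_i=min(50*3^3,10860)=1350, bounds=[0,1350]
  i=4: D_i=min(50*3^4,10860)=4050, bounds=[0,4050]
  i=5: D_i=min(50*3^5,10860)=10860, bounds=[0,10860]
  i=6: D_i=min(50*3^6,10860)=10860, bounds=[0,10860]
  i=7: D_i=min(50*3^7,10860)=10860, bounds=[0,10860]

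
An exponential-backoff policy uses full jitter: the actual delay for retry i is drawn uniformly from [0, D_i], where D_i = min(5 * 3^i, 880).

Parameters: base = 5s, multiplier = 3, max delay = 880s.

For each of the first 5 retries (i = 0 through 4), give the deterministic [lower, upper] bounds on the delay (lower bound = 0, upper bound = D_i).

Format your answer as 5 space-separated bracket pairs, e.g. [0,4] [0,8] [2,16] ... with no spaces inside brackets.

Answer: [0,5] [0,15] [0,45] [0,135] [0,405]

Derivation:
Computing bounds per retry:
  i=0: D_i=min(5*3^0,880)=5, bounds=[0,5]
  i=1: D_i=min(5*3^1,880)=15, bounds=[0,15]
  i=2: D_i=min(5*3^2,880)=45, bounds=[0,45]
  i=3: D_i=min(5*3^3,880)=135, bounds=[0,135]
  i=4: D_i=min(5*3^4,880)=405, bounds=[0,405]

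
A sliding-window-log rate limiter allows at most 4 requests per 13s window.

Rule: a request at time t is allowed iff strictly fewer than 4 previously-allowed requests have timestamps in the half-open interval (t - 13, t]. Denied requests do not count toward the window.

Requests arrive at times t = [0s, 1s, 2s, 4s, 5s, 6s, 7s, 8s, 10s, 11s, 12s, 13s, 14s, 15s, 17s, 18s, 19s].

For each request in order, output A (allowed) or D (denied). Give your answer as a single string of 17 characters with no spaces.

Answer: AAAADDDDDDDAAAADD

Derivation:
Tracking allowed requests in the window:
  req#1 t=0s: ALLOW
  req#2 t=1s: ALLOW
  req#3 t=2s: ALLOW
  req#4 t=4s: ALLOW
  req#5 t=5s: DENY
  req#6 t=6s: DENY
  req#7 t=7s: DENY
  req#8 t=8s: DENY
  req#9 t=10s: DENY
  req#10 t=11s: DENY
  req#11 t=12s: DENY
  req#12 t=13s: ALLOW
  req#13 t=14s: ALLOW
  req#14 t=15s: ALLOW
  req#15 t=17s: ALLOW
  req#16 t=18s: DENY
  req#17 t=19s: DENY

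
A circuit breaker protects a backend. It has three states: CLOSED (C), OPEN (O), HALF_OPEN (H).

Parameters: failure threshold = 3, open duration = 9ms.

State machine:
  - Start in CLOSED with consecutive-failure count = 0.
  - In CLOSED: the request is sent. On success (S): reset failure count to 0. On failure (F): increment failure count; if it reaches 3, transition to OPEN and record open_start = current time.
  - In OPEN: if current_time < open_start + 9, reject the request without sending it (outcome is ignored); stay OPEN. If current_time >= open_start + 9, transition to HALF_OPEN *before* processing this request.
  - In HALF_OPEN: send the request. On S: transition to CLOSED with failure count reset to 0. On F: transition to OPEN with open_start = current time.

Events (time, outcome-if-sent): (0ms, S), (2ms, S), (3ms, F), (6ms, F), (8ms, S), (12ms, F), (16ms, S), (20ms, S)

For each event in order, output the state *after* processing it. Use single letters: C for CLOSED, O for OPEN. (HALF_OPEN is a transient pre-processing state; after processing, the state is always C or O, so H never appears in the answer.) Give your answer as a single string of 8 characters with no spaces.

Answer: CCCCCCCC

Derivation:
State after each event:
  event#1 t=0ms outcome=S: state=CLOSED
  event#2 t=2ms outcome=S: state=CLOSED
  event#3 t=3ms outcome=F: state=CLOSED
  event#4 t=6ms outcome=F: state=CLOSED
  event#5 t=8ms outcome=S: state=CLOSED
  event#6 t=12ms outcome=F: state=CLOSED
  event#7 t=16ms outcome=S: state=CLOSED
  event#8 t=20ms outcome=S: state=CLOSED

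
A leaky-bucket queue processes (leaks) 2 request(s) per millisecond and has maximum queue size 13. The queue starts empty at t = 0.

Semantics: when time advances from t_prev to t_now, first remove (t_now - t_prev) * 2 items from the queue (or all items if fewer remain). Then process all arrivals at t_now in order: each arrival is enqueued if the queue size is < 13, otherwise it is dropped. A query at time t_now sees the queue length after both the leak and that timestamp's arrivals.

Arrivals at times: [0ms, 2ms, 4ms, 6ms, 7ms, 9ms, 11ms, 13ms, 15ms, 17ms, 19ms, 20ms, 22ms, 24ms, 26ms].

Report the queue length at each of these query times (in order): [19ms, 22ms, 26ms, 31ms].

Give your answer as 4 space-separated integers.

Queue lengths at query times:
  query t=19ms: backlog = 1
  query t=22ms: backlog = 1
  query t=26ms: backlog = 1
  query t=31ms: backlog = 0

Answer: 1 1 1 0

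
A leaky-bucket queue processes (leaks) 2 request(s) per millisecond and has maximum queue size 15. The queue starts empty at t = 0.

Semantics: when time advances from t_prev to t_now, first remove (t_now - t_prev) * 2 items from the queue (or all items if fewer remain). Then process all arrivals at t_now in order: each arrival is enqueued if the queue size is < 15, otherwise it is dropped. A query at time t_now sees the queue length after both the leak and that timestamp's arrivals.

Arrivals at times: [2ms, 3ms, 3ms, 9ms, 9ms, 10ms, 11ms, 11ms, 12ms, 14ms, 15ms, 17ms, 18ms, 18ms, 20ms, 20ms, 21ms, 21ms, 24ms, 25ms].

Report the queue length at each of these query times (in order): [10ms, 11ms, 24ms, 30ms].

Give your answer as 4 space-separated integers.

Queue lengths at query times:
  query t=10ms: backlog = 1
  query t=11ms: backlog = 2
  query t=24ms: backlog = 1
  query t=30ms: backlog = 0

Answer: 1 2 1 0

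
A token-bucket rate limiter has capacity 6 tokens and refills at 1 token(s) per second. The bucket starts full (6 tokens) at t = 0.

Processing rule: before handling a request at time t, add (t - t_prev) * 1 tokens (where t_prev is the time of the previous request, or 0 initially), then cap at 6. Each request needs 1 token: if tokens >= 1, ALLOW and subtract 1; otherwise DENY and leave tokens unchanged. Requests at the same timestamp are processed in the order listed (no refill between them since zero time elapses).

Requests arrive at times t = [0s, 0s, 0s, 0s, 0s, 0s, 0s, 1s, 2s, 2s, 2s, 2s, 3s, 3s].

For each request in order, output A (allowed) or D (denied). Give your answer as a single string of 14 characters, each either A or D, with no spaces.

Simulating step by step:
  req#1 t=0s: ALLOW
  req#2 t=0s: ALLOW
  req#3 t=0s: ALLOW
  req#4 t=0s: ALLOW
  req#5 t=0s: ALLOW
  req#6 t=0s: ALLOW
  req#7 t=0s: DENY
  req#8 t=1s: ALLOW
  req#9 t=2s: ALLOW
  req#10 t=2s: DENY
  req#11 t=2s: DENY
  req#12 t=2s: DENY
  req#13 t=3s: ALLOW
  req#14 t=3s: DENY

Answer: AAAAAADAADDDAD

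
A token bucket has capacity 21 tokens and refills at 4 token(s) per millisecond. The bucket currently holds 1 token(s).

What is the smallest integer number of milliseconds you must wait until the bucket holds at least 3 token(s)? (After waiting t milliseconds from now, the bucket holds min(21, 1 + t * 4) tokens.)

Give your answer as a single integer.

Need 1 + t * 4 >= 3, so t >= 2/4.
Smallest integer t = ceil(2/4) = 1.

Answer: 1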